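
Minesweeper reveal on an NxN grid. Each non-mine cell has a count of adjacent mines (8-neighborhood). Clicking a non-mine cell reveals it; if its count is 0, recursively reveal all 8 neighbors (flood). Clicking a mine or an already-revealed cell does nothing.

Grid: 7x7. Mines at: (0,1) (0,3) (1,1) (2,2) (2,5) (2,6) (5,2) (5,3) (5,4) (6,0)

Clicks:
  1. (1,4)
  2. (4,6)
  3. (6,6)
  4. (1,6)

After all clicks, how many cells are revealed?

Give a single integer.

Click 1 (1,4) count=2: revealed 1 new [(1,4)] -> total=1
Click 2 (4,6) count=0: revealed 8 new [(3,5) (3,6) (4,5) (4,6) (5,5) (5,6) (6,5) (6,6)] -> total=9
Click 3 (6,6) count=0: revealed 0 new [(none)] -> total=9
Click 4 (1,6) count=2: revealed 1 new [(1,6)] -> total=10

Answer: 10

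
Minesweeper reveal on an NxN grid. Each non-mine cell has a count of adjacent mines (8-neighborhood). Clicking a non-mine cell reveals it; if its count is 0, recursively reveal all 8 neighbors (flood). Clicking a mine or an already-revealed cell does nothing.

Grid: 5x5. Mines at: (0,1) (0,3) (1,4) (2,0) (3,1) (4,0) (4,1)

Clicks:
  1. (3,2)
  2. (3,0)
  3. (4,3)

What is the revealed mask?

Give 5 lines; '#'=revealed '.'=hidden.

Click 1 (3,2) count=2: revealed 1 new [(3,2)] -> total=1
Click 2 (3,0) count=4: revealed 1 new [(3,0)] -> total=2
Click 3 (4,3) count=0: revealed 8 new [(2,2) (2,3) (2,4) (3,3) (3,4) (4,2) (4,3) (4,4)] -> total=10

Answer: .....
.....
..###
#.###
..###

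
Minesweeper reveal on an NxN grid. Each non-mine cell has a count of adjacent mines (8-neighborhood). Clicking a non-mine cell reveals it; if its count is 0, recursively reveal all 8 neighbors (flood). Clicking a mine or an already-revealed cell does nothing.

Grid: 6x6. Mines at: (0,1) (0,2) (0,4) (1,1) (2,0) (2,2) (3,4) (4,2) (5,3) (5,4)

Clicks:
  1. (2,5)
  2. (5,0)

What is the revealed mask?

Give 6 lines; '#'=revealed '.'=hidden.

Click 1 (2,5) count=1: revealed 1 new [(2,5)] -> total=1
Click 2 (5,0) count=0: revealed 6 new [(3,0) (3,1) (4,0) (4,1) (5,0) (5,1)] -> total=7

Answer: ......
......
.....#
##....
##....
##....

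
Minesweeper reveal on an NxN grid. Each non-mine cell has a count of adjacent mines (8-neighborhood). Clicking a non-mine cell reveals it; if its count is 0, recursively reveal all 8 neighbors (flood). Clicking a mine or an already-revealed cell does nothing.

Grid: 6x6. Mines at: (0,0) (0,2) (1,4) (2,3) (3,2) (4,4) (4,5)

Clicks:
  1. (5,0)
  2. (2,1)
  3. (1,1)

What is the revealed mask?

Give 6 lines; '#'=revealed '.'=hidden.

Answer: ......
##....
##....
##....
####..
####..

Derivation:
Click 1 (5,0) count=0: revealed 14 new [(1,0) (1,1) (2,0) (2,1) (3,0) (3,1) (4,0) (4,1) (4,2) (4,3) (5,0) (5,1) (5,2) (5,3)] -> total=14
Click 2 (2,1) count=1: revealed 0 new [(none)] -> total=14
Click 3 (1,1) count=2: revealed 0 new [(none)] -> total=14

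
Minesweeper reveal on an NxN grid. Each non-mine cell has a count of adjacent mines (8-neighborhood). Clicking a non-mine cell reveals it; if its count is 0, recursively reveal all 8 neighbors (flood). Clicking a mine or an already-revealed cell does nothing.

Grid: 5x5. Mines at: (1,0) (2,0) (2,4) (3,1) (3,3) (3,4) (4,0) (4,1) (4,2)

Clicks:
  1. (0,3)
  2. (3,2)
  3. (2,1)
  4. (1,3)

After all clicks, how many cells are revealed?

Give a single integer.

Click 1 (0,3) count=0: revealed 11 new [(0,1) (0,2) (0,3) (0,4) (1,1) (1,2) (1,3) (1,4) (2,1) (2,2) (2,3)] -> total=11
Click 2 (3,2) count=4: revealed 1 new [(3,2)] -> total=12
Click 3 (2,1) count=3: revealed 0 new [(none)] -> total=12
Click 4 (1,3) count=1: revealed 0 new [(none)] -> total=12

Answer: 12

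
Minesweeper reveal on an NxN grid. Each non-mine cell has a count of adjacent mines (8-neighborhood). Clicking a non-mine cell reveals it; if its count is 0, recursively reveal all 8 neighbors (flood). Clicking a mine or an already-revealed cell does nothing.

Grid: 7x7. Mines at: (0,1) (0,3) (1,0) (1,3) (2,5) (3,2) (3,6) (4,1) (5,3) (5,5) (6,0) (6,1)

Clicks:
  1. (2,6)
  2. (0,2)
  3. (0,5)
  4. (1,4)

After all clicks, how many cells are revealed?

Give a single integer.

Answer: 8

Derivation:
Click 1 (2,6) count=2: revealed 1 new [(2,6)] -> total=1
Click 2 (0,2) count=3: revealed 1 new [(0,2)] -> total=2
Click 3 (0,5) count=0: revealed 6 new [(0,4) (0,5) (0,6) (1,4) (1,5) (1,6)] -> total=8
Click 4 (1,4) count=3: revealed 0 new [(none)] -> total=8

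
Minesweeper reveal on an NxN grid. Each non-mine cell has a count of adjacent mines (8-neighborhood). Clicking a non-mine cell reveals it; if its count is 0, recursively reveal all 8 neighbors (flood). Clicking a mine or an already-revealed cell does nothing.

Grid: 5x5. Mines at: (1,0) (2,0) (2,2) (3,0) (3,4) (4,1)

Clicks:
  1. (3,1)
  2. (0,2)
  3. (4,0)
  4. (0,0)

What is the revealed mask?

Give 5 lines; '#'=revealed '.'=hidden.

Answer: #####
.####
...##
.#...
#....

Derivation:
Click 1 (3,1) count=4: revealed 1 new [(3,1)] -> total=1
Click 2 (0,2) count=0: revealed 10 new [(0,1) (0,2) (0,3) (0,4) (1,1) (1,2) (1,3) (1,4) (2,3) (2,4)] -> total=11
Click 3 (4,0) count=2: revealed 1 new [(4,0)] -> total=12
Click 4 (0,0) count=1: revealed 1 new [(0,0)] -> total=13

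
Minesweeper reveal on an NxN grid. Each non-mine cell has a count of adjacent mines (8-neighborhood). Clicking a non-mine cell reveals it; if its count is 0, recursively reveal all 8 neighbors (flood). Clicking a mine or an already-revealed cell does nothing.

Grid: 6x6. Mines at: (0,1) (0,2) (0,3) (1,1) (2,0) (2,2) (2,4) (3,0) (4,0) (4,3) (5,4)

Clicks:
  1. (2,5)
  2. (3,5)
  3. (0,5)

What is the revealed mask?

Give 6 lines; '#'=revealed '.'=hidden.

Answer: ....##
....##
.....#
.....#
......
......

Derivation:
Click 1 (2,5) count=1: revealed 1 new [(2,5)] -> total=1
Click 2 (3,5) count=1: revealed 1 new [(3,5)] -> total=2
Click 3 (0,5) count=0: revealed 4 new [(0,4) (0,5) (1,4) (1,5)] -> total=6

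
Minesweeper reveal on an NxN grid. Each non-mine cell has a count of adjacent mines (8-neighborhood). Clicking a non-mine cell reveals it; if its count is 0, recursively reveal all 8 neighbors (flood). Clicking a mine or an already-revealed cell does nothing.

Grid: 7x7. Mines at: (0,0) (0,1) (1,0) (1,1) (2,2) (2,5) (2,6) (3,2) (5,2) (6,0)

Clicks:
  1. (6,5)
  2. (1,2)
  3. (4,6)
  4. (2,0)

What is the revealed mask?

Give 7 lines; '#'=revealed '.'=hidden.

Click 1 (6,5) count=0: revealed 16 new [(3,3) (3,4) (3,5) (3,6) (4,3) (4,4) (4,5) (4,6) (5,3) (5,4) (5,5) (5,6) (6,3) (6,4) (6,5) (6,6)] -> total=16
Click 2 (1,2) count=3: revealed 1 new [(1,2)] -> total=17
Click 3 (4,6) count=0: revealed 0 new [(none)] -> total=17
Click 4 (2,0) count=2: revealed 1 new [(2,0)] -> total=18

Answer: .......
..#....
#......
...####
...####
...####
...####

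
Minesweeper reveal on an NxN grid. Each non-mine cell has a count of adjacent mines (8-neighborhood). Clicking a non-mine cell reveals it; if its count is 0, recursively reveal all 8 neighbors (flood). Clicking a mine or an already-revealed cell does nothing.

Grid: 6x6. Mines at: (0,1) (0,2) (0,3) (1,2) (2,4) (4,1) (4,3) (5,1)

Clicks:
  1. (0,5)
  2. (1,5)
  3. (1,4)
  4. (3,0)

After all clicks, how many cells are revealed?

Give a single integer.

Click 1 (0,5) count=0: revealed 4 new [(0,4) (0,5) (1,4) (1,5)] -> total=4
Click 2 (1,5) count=1: revealed 0 new [(none)] -> total=4
Click 3 (1,4) count=2: revealed 0 new [(none)] -> total=4
Click 4 (3,0) count=1: revealed 1 new [(3,0)] -> total=5

Answer: 5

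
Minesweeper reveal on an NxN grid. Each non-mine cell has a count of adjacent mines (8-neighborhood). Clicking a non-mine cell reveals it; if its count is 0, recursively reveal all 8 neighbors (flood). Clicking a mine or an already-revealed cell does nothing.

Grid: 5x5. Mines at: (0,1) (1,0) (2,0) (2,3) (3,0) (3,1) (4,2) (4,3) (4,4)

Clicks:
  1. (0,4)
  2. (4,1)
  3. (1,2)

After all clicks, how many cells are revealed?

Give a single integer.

Click 1 (0,4) count=0: revealed 6 new [(0,2) (0,3) (0,4) (1,2) (1,3) (1,4)] -> total=6
Click 2 (4,1) count=3: revealed 1 new [(4,1)] -> total=7
Click 3 (1,2) count=2: revealed 0 new [(none)] -> total=7

Answer: 7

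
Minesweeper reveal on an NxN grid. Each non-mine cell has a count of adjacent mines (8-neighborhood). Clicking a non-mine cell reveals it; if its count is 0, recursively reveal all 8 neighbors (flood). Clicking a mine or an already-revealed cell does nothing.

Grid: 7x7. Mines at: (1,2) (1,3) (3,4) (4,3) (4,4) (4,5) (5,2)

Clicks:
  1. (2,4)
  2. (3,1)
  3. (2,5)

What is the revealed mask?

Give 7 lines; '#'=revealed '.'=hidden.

Click 1 (2,4) count=2: revealed 1 new [(2,4)] -> total=1
Click 2 (3,1) count=0: revealed 17 new [(0,0) (0,1) (1,0) (1,1) (2,0) (2,1) (2,2) (3,0) (3,1) (3,2) (4,0) (4,1) (4,2) (5,0) (5,1) (6,0) (6,1)] -> total=18
Click 3 (2,5) count=1: revealed 1 new [(2,5)] -> total=19

Answer: ##.....
##.....
###.##.
###....
###....
##.....
##.....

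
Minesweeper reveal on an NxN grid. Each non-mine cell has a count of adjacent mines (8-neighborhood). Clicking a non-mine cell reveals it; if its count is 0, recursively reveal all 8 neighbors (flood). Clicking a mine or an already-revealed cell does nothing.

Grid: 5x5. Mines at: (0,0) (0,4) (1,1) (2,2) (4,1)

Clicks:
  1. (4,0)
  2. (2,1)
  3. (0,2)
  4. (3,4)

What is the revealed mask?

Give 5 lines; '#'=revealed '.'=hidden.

Click 1 (4,0) count=1: revealed 1 new [(4,0)] -> total=1
Click 2 (2,1) count=2: revealed 1 new [(2,1)] -> total=2
Click 3 (0,2) count=1: revealed 1 new [(0,2)] -> total=3
Click 4 (3,4) count=0: revealed 10 new [(1,3) (1,4) (2,3) (2,4) (3,2) (3,3) (3,4) (4,2) (4,3) (4,4)] -> total=13

Answer: ..#..
...##
.#.##
..###
#.###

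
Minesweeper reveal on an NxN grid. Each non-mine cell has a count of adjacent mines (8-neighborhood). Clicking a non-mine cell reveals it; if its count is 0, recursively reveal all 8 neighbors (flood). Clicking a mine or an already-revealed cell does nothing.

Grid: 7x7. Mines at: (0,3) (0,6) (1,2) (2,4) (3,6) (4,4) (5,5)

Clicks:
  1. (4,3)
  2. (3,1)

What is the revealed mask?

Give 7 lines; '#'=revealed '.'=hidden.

Answer: ##.....
##.....
####...
####...
####...
#####..
#####..

Derivation:
Click 1 (4,3) count=1: revealed 1 new [(4,3)] -> total=1
Click 2 (3,1) count=0: revealed 25 new [(0,0) (0,1) (1,0) (1,1) (2,0) (2,1) (2,2) (2,3) (3,0) (3,1) (3,2) (3,3) (4,0) (4,1) (4,2) (5,0) (5,1) (5,2) (5,3) (5,4) (6,0) (6,1) (6,2) (6,3) (6,4)] -> total=26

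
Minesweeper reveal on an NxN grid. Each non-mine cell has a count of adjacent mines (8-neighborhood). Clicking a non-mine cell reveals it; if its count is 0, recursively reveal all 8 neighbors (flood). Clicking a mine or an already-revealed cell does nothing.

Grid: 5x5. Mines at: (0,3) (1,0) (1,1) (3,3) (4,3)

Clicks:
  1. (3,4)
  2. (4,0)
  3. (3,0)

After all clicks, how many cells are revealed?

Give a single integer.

Answer: 10

Derivation:
Click 1 (3,4) count=2: revealed 1 new [(3,4)] -> total=1
Click 2 (4,0) count=0: revealed 9 new [(2,0) (2,1) (2,2) (3,0) (3,1) (3,2) (4,0) (4,1) (4,2)] -> total=10
Click 3 (3,0) count=0: revealed 0 new [(none)] -> total=10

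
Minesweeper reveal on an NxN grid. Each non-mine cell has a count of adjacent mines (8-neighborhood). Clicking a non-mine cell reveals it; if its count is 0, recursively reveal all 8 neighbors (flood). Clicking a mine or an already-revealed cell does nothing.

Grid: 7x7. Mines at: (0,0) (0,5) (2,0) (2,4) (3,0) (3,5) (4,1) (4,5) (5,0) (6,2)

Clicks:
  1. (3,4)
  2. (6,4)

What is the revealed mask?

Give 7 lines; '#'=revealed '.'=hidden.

Answer: .......
.......
.......
....#..
.......
...####
...####

Derivation:
Click 1 (3,4) count=3: revealed 1 new [(3,4)] -> total=1
Click 2 (6,4) count=0: revealed 8 new [(5,3) (5,4) (5,5) (5,6) (6,3) (6,4) (6,5) (6,6)] -> total=9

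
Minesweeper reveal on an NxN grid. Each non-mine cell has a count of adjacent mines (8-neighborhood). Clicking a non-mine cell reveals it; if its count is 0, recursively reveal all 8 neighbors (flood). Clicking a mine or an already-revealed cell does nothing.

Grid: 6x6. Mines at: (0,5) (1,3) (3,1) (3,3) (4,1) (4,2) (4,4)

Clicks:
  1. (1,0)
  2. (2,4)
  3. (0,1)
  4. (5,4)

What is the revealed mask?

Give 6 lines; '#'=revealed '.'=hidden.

Click 1 (1,0) count=0: revealed 9 new [(0,0) (0,1) (0,2) (1,0) (1,1) (1,2) (2,0) (2,1) (2,2)] -> total=9
Click 2 (2,4) count=2: revealed 1 new [(2,4)] -> total=10
Click 3 (0,1) count=0: revealed 0 new [(none)] -> total=10
Click 4 (5,4) count=1: revealed 1 new [(5,4)] -> total=11

Answer: ###...
###...
###.#.
......
......
....#.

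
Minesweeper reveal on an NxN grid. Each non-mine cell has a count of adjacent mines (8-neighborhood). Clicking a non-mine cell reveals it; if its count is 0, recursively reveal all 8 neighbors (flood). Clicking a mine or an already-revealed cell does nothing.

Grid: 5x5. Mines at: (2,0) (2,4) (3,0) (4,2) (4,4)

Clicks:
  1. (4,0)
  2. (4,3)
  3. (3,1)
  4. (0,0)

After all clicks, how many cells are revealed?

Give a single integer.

Answer: 18

Derivation:
Click 1 (4,0) count=1: revealed 1 new [(4,0)] -> total=1
Click 2 (4,3) count=2: revealed 1 new [(4,3)] -> total=2
Click 3 (3,1) count=3: revealed 1 new [(3,1)] -> total=3
Click 4 (0,0) count=0: revealed 15 new [(0,0) (0,1) (0,2) (0,3) (0,4) (1,0) (1,1) (1,2) (1,3) (1,4) (2,1) (2,2) (2,3) (3,2) (3,3)] -> total=18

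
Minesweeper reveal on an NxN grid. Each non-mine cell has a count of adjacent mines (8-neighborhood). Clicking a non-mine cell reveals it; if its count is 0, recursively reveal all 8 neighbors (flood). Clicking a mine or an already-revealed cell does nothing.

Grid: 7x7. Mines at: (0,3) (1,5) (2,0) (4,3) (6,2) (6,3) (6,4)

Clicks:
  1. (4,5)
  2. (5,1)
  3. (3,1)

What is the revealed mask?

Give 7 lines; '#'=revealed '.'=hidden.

Click 1 (4,5) count=0: revealed 14 new [(2,4) (2,5) (2,6) (3,4) (3,5) (3,6) (4,4) (4,5) (4,6) (5,4) (5,5) (5,6) (6,5) (6,6)] -> total=14
Click 2 (5,1) count=1: revealed 1 new [(5,1)] -> total=15
Click 3 (3,1) count=1: revealed 1 new [(3,1)] -> total=16

Answer: .......
.......
....###
.#..###
....###
.#..###
.....##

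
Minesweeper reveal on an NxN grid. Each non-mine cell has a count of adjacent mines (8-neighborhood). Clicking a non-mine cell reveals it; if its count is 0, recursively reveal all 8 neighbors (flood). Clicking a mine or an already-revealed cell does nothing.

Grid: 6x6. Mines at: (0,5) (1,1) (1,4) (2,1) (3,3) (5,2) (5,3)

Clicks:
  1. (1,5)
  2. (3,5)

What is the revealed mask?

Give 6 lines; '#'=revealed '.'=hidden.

Click 1 (1,5) count=2: revealed 1 new [(1,5)] -> total=1
Click 2 (3,5) count=0: revealed 8 new [(2,4) (2,5) (3,4) (3,5) (4,4) (4,5) (5,4) (5,5)] -> total=9

Answer: ......
.....#
....##
....##
....##
....##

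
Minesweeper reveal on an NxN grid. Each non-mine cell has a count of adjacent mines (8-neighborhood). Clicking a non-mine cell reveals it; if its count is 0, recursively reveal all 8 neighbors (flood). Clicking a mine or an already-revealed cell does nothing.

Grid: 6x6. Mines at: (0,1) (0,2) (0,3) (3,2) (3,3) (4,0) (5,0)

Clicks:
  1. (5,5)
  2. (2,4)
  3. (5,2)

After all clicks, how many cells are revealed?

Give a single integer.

Click 1 (5,5) count=0: revealed 18 new [(0,4) (0,5) (1,4) (1,5) (2,4) (2,5) (3,4) (3,5) (4,1) (4,2) (4,3) (4,4) (4,5) (5,1) (5,2) (5,3) (5,4) (5,5)] -> total=18
Click 2 (2,4) count=1: revealed 0 new [(none)] -> total=18
Click 3 (5,2) count=0: revealed 0 new [(none)] -> total=18

Answer: 18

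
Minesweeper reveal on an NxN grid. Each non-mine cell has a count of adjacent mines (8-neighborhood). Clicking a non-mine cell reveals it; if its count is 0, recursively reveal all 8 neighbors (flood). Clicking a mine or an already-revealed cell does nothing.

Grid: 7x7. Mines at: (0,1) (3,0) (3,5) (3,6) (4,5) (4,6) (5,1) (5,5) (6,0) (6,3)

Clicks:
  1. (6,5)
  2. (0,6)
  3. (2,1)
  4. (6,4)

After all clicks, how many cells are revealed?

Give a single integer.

Answer: 30

Derivation:
Click 1 (6,5) count=1: revealed 1 new [(6,5)] -> total=1
Click 2 (0,6) count=0: revealed 28 new [(0,2) (0,3) (0,4) (0,5) (0,6) (1,1) (1,2) (1,3) (1,4) (1,5) (1,6) (2,1) (2,2) (2,3) (2,4) (2,5) (2,6) (3,1) (3,2) (3,3) (3,4) (4,1) (4,2) (4,3) (4,4) (5,2) (5,3) (5,4)] -> total=29
Click 3 (2,1) count=1: revealed 0 new [(none)] -> total=29
Click 4 (6,4) count=2: revealed 1 new [(6,4)] -> total=30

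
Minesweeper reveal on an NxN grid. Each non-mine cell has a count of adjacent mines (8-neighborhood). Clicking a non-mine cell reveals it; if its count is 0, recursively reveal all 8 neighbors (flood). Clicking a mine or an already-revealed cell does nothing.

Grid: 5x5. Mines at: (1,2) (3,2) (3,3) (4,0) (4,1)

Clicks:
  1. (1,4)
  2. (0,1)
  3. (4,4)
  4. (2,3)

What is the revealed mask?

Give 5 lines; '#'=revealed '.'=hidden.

Answer: .#.##
...##
...##
.....
....#

Derivation:
Click 1 (1,4) count=0: revealed 6 new [(0,3) (0,4) (1,3) (1,4) (2,3) (2,4)] -> total=6
Click 2 (0,1) count=1: revealed 1 new [(0,1)] -> total=7
Click 3 (4,4) count=1: revealed 1 new [(4,4)] -> total=8
Click 4 (2,3) count=3: revealed 0 new [(none)] -> total=8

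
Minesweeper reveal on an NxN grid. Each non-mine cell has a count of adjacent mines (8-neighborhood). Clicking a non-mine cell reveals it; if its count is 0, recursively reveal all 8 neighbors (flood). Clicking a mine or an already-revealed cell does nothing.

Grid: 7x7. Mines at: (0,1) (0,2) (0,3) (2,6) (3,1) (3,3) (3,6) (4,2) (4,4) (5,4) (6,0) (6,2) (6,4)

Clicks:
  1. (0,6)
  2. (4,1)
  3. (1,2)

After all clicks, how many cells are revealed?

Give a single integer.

Answer: 8

Derivation:
Click 1 (0,6) count=0: revealed 6 new [(0,4) (0,5) (0,6) (1,4) (1,5) (1,6)] -> total=6
Click 2 (4,1) count=2: revealed 1 new [(4,1)] -> total=7
Click 3 (1,2) count=3: revealed 1 new [(1,2)] -> total=8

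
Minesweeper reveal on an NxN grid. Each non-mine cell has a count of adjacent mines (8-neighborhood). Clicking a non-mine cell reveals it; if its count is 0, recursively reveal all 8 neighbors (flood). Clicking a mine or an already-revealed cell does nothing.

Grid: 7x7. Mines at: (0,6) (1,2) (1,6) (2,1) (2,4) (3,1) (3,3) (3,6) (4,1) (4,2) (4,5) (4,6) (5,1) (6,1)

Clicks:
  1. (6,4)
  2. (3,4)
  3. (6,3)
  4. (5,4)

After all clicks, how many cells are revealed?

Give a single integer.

Answer: 11

Derivation:
Click 1 (6,4) count=0: revealed 10 new [(5,2) (5,3) (5,4) (5,5) (5,6) (6,2) (6,3) (6,4) (6,5) (6,6)] -> total=10
Click 2 (3,4) count=3: revealed 1 new [(3,4)] -> total=11
Click 3 (6,3) count=0: revealed 0 new [(none)] -> total=11
Click 4 (5,4) count=1: revealed 0 new [(none)] -> total=11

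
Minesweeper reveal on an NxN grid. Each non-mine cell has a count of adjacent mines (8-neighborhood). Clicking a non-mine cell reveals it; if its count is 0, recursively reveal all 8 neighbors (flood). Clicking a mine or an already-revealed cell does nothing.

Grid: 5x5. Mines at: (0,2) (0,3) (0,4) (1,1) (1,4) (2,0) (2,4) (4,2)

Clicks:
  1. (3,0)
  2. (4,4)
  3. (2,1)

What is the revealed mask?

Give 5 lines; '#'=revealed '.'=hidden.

Answer: .....
.....
.#...
#..##
...##

Derivation:
Click 1 (3,0) count=1: revealed 1 new [(3,0)] -> total=1
Click 2 (4,4) count=0: revealed 4 new [(3,3) (3,4) (4,3) (4,4)] -> total=5
Click 3 (2,1) count=2: revealed 1 new [(2,1)] -> total=6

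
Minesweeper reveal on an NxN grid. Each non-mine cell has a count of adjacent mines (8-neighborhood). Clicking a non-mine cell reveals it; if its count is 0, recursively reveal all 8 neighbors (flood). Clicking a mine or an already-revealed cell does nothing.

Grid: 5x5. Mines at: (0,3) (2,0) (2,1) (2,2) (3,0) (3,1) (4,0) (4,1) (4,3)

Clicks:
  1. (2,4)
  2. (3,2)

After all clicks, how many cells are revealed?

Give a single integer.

Answer: 7

Derivation:
Click 1 (2,4) count=0: revealed 6 new [(1,3) (1,4) (2,3) (2,4) (3,3) (3,4)] -> total=6
Click 2 (3,2) count=5: revealed 1 new [(3,2)] -> total=7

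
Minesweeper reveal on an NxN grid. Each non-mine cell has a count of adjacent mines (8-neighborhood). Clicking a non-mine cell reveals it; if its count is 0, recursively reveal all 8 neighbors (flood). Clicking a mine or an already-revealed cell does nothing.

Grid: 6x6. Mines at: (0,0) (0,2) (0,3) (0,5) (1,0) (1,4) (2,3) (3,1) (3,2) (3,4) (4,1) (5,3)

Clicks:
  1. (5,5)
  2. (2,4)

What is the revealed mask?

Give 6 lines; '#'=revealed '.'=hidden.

Answer: ......
......
....#.
......
....##
....##

Derivation:
Click 1 (5,5) count=0: revealed 4 new [(4,4) (4,5) (5,4) (5,5)] -> total=4
Click 2 (2,4) count=3: revealed 1 new [(2,4)] -> total=5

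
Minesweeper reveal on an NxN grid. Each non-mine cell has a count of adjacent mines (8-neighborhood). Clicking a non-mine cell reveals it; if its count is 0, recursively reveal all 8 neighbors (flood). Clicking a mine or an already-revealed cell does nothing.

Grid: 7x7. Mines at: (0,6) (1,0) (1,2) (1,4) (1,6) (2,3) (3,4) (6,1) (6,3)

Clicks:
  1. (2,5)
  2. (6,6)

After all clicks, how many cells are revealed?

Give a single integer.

Answer: 13

Derivation:
Click 1 (2,5) count=3: revealed 1 new [(2,5)] -> total=1
Click 2 (6,6) count=0: revealed 12 new [(2,6) (3,5) (3,6) (4,4) (4,5) (4,6) (5,4) (5,5) (5,6) (6,4) (6,5) (6,6)] -> total=13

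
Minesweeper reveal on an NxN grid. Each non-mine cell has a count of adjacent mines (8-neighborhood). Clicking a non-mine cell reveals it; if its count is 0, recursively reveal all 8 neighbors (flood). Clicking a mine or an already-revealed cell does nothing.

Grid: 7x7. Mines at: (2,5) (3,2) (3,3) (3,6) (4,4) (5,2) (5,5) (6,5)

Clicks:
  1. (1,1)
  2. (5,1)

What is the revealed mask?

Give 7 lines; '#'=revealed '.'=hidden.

Answer: #######
#######
#####..
##.....
##.....
##.....
##.....

Derivation:
Click 1 (1,1) count=0: revealed 27 new [(0,0) (0,1) (0,2) (0,3) (0,4) (0,5) (0,6) (1,0) (1,1) (1,2) (1,3) (1,4) (1,5) (1,6) (2,0) (2,1) (2,2) (2,3) (2,4) (3,0) (3,1) (4,0) (4,1) (5,0) (5,1) (6,0) (6,1)] -> total=27
Click 2 (5,1) count=1: revealed 0 new [(none)] -> total=27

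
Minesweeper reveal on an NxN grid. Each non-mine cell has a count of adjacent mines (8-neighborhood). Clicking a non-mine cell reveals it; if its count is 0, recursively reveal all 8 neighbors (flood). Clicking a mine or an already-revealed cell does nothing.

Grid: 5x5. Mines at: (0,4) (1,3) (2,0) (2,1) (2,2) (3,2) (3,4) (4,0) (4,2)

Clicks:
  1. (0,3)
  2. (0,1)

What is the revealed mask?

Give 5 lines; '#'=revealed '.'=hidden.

Click 1 (0,3) count=2: revealed 1 new [(0,3)] -> total=1
Click 2 (0,1) count=0: revealed 6 new [(0,0) (0,1) (0,2) (1,0) (1,1) (1,2)] -> total=7

Answer: ####.
###..
.....
.....
.....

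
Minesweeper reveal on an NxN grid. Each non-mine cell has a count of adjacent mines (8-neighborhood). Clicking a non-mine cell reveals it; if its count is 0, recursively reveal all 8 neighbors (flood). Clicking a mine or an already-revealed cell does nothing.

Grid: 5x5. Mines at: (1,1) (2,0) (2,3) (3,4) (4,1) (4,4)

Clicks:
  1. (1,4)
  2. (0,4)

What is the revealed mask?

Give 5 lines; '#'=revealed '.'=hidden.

Answer: ..###
..###
.....
.....
.....

Derivation:
Click 1 (1,4) count=1: revealed 1 new [(1,4)] -> total=1
Click 2 (0,4) count=0: revealed 5 new [(0,2) (0,3) (0,4) (1,2) (1,3)] -> total=6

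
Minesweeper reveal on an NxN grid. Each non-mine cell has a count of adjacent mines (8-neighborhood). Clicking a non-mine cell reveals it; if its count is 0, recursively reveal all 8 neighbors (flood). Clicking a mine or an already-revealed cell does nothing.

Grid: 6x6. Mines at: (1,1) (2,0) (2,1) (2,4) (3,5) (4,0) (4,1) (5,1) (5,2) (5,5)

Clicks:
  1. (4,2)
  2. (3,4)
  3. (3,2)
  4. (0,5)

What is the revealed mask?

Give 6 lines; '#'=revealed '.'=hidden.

Click 1 (4,2) count=3: revealed 1 new [(4,2)] -> total=1
Click 2 (3,4) count=2: revealed 1 new [(3,4)] -> total=2
Click 3 (3,2) count=2: revealed 1 new [(3,2)] -> total=3
Click 4 (0,5) count=0: revealed 8 new [(0,2) (0,3) (0,4) (0,5) (1,2) (1,3) (1,4) (1,5)] -> total=11

Answer: ..####
..####
......
..#.#.
..#...
......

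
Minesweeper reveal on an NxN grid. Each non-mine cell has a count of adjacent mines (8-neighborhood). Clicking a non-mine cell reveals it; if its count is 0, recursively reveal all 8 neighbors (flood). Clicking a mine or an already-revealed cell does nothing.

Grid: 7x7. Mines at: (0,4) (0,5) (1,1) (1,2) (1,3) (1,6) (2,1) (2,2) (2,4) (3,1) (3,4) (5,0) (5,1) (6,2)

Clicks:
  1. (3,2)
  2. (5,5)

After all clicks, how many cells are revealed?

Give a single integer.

Answer: 17

Derivation:
Click 1 (3,2) count=3: revealed 1 new [(3,2)] -> total=1
Click 2 (5,5) count=0: revealed 16 new [(2,5) (2,6) (3,5) (3,6) (4,3) (4,4) (4,5) (4,6) (5,3) (5,4) (5,5) (5,6) (6,3) (6,4) (6,5) (6,6)] -> total=17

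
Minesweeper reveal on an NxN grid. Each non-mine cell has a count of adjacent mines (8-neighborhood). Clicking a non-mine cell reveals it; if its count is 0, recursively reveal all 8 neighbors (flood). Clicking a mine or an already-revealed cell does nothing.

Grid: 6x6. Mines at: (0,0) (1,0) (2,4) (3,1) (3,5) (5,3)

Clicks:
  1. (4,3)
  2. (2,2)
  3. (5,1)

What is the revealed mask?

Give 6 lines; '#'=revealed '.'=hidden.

Answer: ......
......
..#...
......
####..
###...

Derivation:
Click 1 (4,3) count=1: revealed 1 new [(4,3)] -> total=1
Click 2 (2,2) count=1: revealed 1 new [(2,2)] -> total=2
Click 3 (5,1) count=0: revealed 6 new [(4,0) (4,1) (4,2) (5,0) (5,1) (5,2)] -> total=8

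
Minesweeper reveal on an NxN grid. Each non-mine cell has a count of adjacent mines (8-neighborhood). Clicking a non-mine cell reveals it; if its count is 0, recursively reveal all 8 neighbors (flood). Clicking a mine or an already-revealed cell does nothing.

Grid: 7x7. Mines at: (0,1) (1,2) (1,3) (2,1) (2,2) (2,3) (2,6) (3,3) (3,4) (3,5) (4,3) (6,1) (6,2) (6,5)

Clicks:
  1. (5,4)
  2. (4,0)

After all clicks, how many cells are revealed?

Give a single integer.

Click 1 (5,4) count=2: revealed 1 new [(5,4)] -> total=1
Click 2 (4,0) count=0: revealed 9 new [(3,0) (3,1) (3,2) (4,0) (4,1) (4,2) (5,0) (5,1) (5,2)] -> total=10

Answer: 10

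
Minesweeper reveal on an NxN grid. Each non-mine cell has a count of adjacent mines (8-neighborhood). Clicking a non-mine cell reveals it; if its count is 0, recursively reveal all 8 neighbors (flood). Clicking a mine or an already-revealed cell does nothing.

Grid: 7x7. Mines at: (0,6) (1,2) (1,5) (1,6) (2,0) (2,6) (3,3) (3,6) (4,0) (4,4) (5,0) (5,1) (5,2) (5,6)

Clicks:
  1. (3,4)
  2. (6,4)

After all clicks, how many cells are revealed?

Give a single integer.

Click 1 (3,4) count=2: revealed 1 new [(3,4)] -> total=1
Click 2 (6,4) count=0: revealed 6 new [(5,3) (5,4) (5,5) (6,3) (6,4) (6,5)] -> total=7

Answer: 7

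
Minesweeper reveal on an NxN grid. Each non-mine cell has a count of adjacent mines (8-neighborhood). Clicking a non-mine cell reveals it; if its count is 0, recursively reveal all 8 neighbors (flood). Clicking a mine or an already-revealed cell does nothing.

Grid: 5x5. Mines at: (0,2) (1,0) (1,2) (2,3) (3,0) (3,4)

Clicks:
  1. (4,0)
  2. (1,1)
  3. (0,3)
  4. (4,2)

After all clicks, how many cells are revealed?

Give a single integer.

Click 1 (4,0) count=1: revealed 1 new [(4,0)] -> total=1
Click 2 (1,1) count=3: revealed 1 new [(1,1)] -> total=2
Click 3 (0,3) count=2: revealed 1 new [(0,3)] -> total=3
Click 4 (4,2) count=0: revealed 6 new [(3,1) (3,2) (3,3) (4,1) (4,2) (4,3)] -> total=9

Answer: 9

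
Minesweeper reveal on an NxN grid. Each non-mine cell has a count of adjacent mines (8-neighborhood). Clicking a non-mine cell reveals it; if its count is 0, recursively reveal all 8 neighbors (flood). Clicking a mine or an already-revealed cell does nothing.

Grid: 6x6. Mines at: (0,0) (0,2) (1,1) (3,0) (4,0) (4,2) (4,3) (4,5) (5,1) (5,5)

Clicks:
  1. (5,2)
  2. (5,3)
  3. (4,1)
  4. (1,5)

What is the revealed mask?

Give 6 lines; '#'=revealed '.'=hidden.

Answer: ...###
..####
..####
..####
.#....
..##..

Derivation:
Click 1 (5,2) count=3: revealed 1 new [(5,2)] -> total=1
Click 2 (5,3) count=2: revealed 1 new [(5,3)] -> total=2
Click 3 (4,1) count=4: revealed 1 new [(4,1)] -> total=3
Click 4 (1,5) count=0: revealed 15 new [(0,3) (0,4) (0,5) (1,2) (1,3) (1,4) (1,5) (2,2) (2,3) (2,4) (2,5) (3,2) (3,3) (3,4) (3,5)] -> total=18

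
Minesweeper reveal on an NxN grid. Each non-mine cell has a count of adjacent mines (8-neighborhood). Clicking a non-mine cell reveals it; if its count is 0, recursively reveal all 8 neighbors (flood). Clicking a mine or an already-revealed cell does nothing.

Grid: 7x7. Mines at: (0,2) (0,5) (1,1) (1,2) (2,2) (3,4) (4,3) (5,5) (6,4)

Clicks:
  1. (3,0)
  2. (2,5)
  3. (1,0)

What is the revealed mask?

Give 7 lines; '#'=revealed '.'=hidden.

Answer: .......
#......
##...#.
###....
###....
####...
####...

Derivation:
Click 1 (3,0) count=0: revealed 16 new [(2,0) (2,1) (3,0) (3,1) (3,2) (4,0) (4,1) (4,2) (5,0) (5,1) (5,2) (5,3) (6,0) (6,1) (6,2) (6,3)] -> total=16
Click 2 (2,5) count=1: revealed 1 new [(2,5)] -> total=17
Click 3 (1,0) count=1: revealed 1 new [(1,0)] -> total=18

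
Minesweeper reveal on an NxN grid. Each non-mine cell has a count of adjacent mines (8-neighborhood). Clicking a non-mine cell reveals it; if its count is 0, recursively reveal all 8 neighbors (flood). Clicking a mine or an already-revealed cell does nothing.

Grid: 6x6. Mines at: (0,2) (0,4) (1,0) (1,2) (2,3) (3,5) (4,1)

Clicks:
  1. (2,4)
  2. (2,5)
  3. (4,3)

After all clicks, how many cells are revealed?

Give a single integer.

Answer: 13

Derivation:
Click 1 (2,4) count=2: revealed 1 new [(2,4)] -> total=1
Click 2 (2,5) count=1: revealed 1 new [(2,5)] -> total=2
Click 3 (4,3) count=0: revealed 11 new [(3,2) (3,3) (3,4) (4,2) (4,3) (4,4) (4,5) (5,2) (5,3) (5,4) (5,5)] -> total=13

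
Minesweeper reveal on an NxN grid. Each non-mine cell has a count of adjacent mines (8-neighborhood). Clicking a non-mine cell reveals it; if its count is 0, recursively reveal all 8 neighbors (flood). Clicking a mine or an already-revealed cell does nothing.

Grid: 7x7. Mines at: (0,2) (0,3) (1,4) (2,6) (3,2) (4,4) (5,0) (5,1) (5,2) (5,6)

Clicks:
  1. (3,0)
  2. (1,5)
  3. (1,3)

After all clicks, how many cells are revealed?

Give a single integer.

Click 1 (3,0) count=0: revealed 10 new [(0,0) (0,1) (1,0) (1,1) (2,0) (2,1) (3,0) (3,1) (4,0) (4,1)] -> total=10
Click 2 (1,5) count=2: revealed 1 new [(1,5)] -> total=11
Click 3 (1,3) count=3: revealed 1 new [(1,3)] -> total=12

Answer: 12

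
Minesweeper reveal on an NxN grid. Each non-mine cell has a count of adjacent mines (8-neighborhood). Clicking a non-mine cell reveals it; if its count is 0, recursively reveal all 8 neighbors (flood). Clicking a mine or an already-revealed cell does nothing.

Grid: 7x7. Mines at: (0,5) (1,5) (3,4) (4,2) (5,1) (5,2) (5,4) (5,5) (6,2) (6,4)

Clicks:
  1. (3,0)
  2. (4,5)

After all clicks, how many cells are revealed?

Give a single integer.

Click 1 (3,0) count=0: revealed 21 new [(0,0) (0,1) (0,2) (0,3) (0,4) (1,0) (1,1) (1,2) (1,3) (1,4) (2,0) (2,1) (2,2) (2,3) (2,4) (3,0) (3,1) (3,2) (3,3) (4,0) (4,1)] -> total=21
Click 2 (4,5) count=3: revealed 1 new [(4,5)] -> total=22

Answer: 22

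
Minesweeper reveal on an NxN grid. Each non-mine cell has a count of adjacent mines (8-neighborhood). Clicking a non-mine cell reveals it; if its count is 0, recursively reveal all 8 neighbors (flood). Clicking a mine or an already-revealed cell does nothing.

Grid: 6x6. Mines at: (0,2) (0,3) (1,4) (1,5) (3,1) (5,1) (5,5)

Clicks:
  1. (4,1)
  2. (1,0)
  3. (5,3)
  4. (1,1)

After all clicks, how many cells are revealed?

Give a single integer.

Click 1 (4,1) count=2: revealed 1 new [(4,1)] -> total=1
Click 2 (1,0) count=0: revealed 6 new [(0,0) (0,1) (1,0) (1,1) (2,0) (2,1)] -> total=7
Click 3 (5,3) count=0: revealed 15 new [(2,2) (2,3) (2,4) (2,5) (3,2) (3,3) (3,4) (3,5) (4,2) (4,3) (4,4) (4,5) (5,2) (5,3) (5,4)] -> total=22
Click 4 (1,1) count=1: revealed 0 new [(none)] -> total=22

Answer: 22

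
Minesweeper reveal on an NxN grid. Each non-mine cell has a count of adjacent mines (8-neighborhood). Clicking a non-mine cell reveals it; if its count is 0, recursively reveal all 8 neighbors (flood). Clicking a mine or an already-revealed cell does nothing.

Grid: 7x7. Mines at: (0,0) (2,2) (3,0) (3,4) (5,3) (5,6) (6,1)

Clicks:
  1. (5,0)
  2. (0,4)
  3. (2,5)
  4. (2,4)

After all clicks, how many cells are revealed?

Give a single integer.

Answer: 21

Derivation:
Click 1 (5,0) count=1: revealed 1 new [(5,0)] -> total=1
Click 2 (0,4) count=0: revealed 20 new [(0,1) (0,2) (0,3) (0,4) (0,5) (0,6) (1,1) (1,2) (1,3) (1,4) (1,5) (1,6) (2,3) (2,4) (2,5) (2,6) (3,5) (3,6) (4,5) (4,6)] -> total=21
Click 3 (2,5) count=1: revealed 0 new [(none)] -> total=21
Click 4 (2,4) count=1: revealed 0 new [(none)] -> total=21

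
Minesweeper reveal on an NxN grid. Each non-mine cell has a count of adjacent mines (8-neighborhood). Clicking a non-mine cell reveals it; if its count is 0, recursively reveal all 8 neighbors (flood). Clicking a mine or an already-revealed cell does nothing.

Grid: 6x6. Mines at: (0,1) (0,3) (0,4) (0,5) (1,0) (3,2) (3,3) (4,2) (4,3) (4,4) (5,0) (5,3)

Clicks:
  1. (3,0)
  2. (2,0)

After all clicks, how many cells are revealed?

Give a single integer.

Answer: 6

Derivation:
Click 1 (3,0) count=0: revealed 6 new [(2,0) (2,1) (3,0) (3,1) (4,0) (4,1)] -> total=6
Click 2 (2,0) count=1: revealed 0 new [(none)] -> total=6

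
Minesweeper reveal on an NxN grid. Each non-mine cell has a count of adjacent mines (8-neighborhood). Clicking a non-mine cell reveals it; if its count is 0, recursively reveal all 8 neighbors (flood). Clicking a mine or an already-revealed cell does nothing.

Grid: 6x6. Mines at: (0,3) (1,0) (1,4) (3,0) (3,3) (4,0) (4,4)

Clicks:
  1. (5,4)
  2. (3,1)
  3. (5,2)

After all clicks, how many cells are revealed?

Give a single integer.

Click 1 (5,4) count=1: revealed 1 new [(5,4)] -> total=1
Click 2 (3,1) count=2: revealed 1 new [(3,1)] -> total=2
Click 3 (5,2) count=0: revealed 6 new [(4,1) (4,2) (4,3) (5,1) (5,2) (5,3)] -> total=8

Answer: 8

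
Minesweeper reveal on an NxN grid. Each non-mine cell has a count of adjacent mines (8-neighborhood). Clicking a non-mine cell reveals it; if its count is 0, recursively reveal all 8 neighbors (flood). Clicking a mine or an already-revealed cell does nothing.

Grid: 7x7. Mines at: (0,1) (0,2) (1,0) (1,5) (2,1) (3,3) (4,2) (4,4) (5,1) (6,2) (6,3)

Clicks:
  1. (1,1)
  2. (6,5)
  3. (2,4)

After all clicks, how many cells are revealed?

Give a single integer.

Answer: 14

Derivation:
Click 1 (1,1) count=4: revealed 1 new [(1,1)] -> total=1
Click 2 (6,5) count=0: revealed 12 new [(2,5) (2,6) (3,5) (3,6) (4,5) (4,6) (5,4) (5,5) (5,6) (6,4) (6,5) (6,6)] -> total=13
Click 3 (2,4) count=2: revealed 1 new [(2,4)] -> total=14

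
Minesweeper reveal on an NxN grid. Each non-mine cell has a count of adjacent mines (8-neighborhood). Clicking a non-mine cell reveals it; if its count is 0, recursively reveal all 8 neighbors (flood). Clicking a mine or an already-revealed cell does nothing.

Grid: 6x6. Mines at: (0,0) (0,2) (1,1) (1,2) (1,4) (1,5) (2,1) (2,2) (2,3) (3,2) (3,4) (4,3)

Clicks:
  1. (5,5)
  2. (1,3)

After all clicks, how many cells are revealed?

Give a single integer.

Click 1 (5,5) count=0: revealed 4 new [(4,4) (4,5) (5,4) (5,5)] -> total=4
Click 2 (1,3) count=5: revealed 1 new [(1,3)] -> total=5

Answer: 5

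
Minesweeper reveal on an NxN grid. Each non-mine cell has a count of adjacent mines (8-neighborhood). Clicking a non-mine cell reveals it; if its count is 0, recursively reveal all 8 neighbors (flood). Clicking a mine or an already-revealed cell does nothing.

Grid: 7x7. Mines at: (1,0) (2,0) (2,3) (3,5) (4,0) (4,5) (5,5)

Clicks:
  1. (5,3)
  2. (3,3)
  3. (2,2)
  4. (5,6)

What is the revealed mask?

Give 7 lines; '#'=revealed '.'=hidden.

Click 1 (5,3) count=0: revealed 18 new [(3,1) (3,2) (3,3) (3,4) (4,1) (4,2) (4,3) (4,4) (5,0) (5,1) (5,2) (5,3) (5,4) (6,0) (6,1) (6,2) (6,3) (6,4)] -> total=18
Click 2 (3,3) count=1: revealed 0 new [(none)] -> total=18
Click 3 (2,2) count=1: revealed 1 new [(2,2)] -> total=19
Click 4 (5,6) count=2: revealed 1 new [(5,6)] -> total=20

Answer: .......
.......
..#....
.####..
.####..
#####.#
#####..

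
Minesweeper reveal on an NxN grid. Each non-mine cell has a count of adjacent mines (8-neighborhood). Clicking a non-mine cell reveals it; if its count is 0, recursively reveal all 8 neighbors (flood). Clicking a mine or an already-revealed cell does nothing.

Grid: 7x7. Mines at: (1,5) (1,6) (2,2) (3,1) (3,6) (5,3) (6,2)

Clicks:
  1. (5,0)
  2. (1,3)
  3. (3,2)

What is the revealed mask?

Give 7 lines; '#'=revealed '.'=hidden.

Click 1 (5,0) count=0: revealed 6 new [(4,0) (4,1) (5,0) (5,1) (6,0) (6,1)] -> total=6
Click 2 (1,3) count=1: revealed 1 new [(1,3)] -> total=7
Click 3 (3,2) count=2: revealed 1 new [(3,2)] -> total=8

Answer: .......
...#...
.......
..#....
##.....
##.....
##.....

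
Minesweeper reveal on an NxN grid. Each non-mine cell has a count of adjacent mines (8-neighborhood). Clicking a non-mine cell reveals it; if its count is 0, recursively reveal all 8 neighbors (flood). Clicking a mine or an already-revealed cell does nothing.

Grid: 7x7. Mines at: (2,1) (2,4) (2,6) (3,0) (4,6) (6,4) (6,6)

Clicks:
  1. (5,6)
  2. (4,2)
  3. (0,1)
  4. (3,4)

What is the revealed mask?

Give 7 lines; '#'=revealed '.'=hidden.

Answer: #######
#######
.......
.#####.
######.
#######
####...

Derivation:
Click 1 (5,6) count=2: revealed 1 new [(5,6)] -> total=1
Click 2 (4,2) count=0: revealed 21 new [(3,1) (3,2) (3,3) (3,4) (3,5) (4,0) (4,1) (4,2) (4,3) (4,4) (4,5) (5,0) (5,1) (5,2) (5,3) (5,4) (5,5) (6,0) (6,1) (6,2) (6,3)] -> total=22
Click 3 (0,1) count=0: revealed 14 new [(0,0) (0,1) (0,2) (0,3) (0,4) (0,5) (0,6) (1,0) (1,1) (1,2) (1,3) (1,4) (1,5) (1,6)] -> total=36
Click 4 (3,4) count=1: revealed 0 new [(none)] -> total=36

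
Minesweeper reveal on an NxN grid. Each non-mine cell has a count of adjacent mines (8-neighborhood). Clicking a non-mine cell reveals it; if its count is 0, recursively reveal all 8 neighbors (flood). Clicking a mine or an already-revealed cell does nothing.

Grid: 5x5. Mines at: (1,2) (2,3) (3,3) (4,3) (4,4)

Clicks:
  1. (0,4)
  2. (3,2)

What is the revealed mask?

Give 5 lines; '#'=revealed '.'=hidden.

Click 1 (0,4) count=0: revealed 4 new [(0,3) (0,4) (1,3) (1,4)] -> total=4
Click 2 (3,2) count=3: revealed 1 new [(3,2)] -> total=5

Answer: ...##
...##
.....
..#..
.....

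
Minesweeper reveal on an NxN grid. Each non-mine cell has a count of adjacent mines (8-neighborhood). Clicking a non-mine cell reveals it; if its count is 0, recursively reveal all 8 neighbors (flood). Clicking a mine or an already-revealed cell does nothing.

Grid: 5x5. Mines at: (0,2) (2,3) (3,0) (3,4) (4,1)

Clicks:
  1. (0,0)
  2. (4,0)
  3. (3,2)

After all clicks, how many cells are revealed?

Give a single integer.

Click 1 (0,0) count=0: revealed 6 new [(0,0) (0,1) (1,0) (1,1) (2,0) (2,1)] -> total=6
Click 2 (4,0) count=2: revealed 1 new [(4,0)] -> total=7
Click 3 (3,2) count=2: revealed 1 new [(3,2)] -> total=8

Answer: 8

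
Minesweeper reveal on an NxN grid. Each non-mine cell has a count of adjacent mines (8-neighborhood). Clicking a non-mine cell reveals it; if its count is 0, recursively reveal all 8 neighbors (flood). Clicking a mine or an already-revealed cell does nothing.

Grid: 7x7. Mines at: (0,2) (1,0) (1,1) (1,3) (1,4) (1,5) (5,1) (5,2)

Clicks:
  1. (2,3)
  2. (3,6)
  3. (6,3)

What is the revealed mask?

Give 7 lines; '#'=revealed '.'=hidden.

Click 1 (2,3) count=2: revealed 1 new [(2,3)] -> total=1
Click 2 (3,6) count=0: revealed 28 new [(2,0) (2,1) (2,2) (2,4) (2,5) (2,6) (3,0) (3,1) (3,2) (3,3) (3,4) (3,5) (3,6) (4,0) (4,1) (4,2) (4,3) (4,4) (4,5) (4,6) (5,3) (5,4) (5,5) (5,6) (6,3) (6,4) (6,5) (6,6)] -> total=29
Click 3 (6,3) count=1: revealed 0 new [(none)] -> total=29

Answer: .......
.......
#######
#######
#######
...####
...####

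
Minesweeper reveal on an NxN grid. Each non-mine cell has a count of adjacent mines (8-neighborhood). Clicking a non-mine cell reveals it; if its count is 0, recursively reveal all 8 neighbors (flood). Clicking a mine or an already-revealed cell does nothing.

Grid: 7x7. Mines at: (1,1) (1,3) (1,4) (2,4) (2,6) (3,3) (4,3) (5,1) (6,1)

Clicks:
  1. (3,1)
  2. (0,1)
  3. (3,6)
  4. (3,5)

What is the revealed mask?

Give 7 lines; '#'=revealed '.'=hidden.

Answer: .#.....
.......
###....
###..##
###....
.......
.......

Derivation:
Click 1 (3,1) count=0: revealed 9 new [(2,0) (2,1) (2,2) (3,0) (3,1) (3,2) (4,0) (4,1) (4,2)] -> total=9
Click 2 (0,1) count=1: revealed 1 new [(0,1)] -> total=10
Click 3 (3,6) count=1: revealed 1 new [(3,6)] -> total=11
Click 4 (3,5) count=2: revealed 1 new [(3,5)] -> total=12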